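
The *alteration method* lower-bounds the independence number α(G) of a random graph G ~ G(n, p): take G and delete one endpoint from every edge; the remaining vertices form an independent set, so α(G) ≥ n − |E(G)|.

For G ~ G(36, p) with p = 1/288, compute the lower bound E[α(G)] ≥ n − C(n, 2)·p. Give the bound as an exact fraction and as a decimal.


E[|E(G)|] = C(36, 2)·p = 630 · (1/288) = 35/16.
E[α(G)] ≥ n − E[|E(G)|] = 36 − 35/16 = 541/16.
Numerically: ≈ 33.812.
(This is only a lower bound; the true E[α(G)] may be larger.)

E[α(G)] ≥ 541/16 ≈ 33.812.


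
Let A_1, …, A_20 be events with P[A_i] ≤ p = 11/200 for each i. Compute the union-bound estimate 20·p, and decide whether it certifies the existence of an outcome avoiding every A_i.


Union bound: P[∪_{i=1}^{20} A_i] ≤ Σ_i P[A_i] ≤ 20·p = 20·(11/200) = 11/10.
Numerically: 11/10 ≈ 1.10000.
Is 11/10 < 1? NO.
Since the bound 11/10 is ≥ 1, the union bound is uninformative here; it does NOT by itself certify existence.

20·p = 11/10 ≈ 1.10000; existence NOT certified by the union bound.


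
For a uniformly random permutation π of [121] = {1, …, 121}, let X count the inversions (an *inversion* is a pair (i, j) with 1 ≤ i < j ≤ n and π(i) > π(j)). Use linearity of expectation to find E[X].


Write X = Σ X_I over the C(121, 2) = 7260 pairs i < j, with X_I the indicator of one inversion.
There are 7260 indicators.
For each fixed pair i < j, the values π(i) and π(j) are two distinct elements of {1, …, 121} in uniformly random order; by symmetry P[π(i) > π(j)] = 1/2.
By linearity: E[X] = 7260 · (1/2) = C(121, 2) · (1/2) = 7260/2 = 3630 ≈ 3630.000.

E[X] = 3630 = 3630.000.


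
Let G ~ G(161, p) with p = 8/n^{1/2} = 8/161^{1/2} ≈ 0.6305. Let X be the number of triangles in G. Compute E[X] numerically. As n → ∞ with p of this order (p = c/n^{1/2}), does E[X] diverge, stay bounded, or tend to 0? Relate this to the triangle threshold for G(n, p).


Number of potential triangles: C(161, 3) = 682640.
Each occurs with probability p³ ≈ (0.6305)³ ≈ 2.506289e-01.
By linearity: E[X] = C(161, 3)·p³ ≈ 682640 · 2.506289e-01 ≈ 171089.3119.
Since α = 1/2 < 1, p = c/n^{1/2} ≫ 1/n is above the triangle threshold p ~ 1/n. Asymptotically E[X] ~ (c³/6)·n^{3(1−α)} = (8³/6)·n^{1.5} → ∞; triangles are abundant w.h.p.

E[X] ≈ 171089.3119; in regime p = Θ(1/n^{1/2}) E[X] diverges (above the triangle threshold p ~ 1/n).


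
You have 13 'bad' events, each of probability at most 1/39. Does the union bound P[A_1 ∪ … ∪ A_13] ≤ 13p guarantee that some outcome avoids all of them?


Union bound: P[∪_{i=1}^{13} A_i] ≤ Σ_i P[A_i] ≤ 13·p = 13·(1/39) = 1/3.
Numerically: 1/3 ≈ 0.333.
Is 1/3 < 1? YES.
Since P[∪ A_i] ≤ 1/3 < 1, the complement has P[∩ A_i^c] ≥ 1 − 1/3 = 2/3 > 0, so some outcome avoids every A_i.

13·p = 1/3 ≈ 0.333; existence CERTIFIED by the union bound.


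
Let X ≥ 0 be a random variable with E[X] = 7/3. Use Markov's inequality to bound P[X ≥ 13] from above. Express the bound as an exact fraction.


μ = E[X] = 7/3, a = 13.
Markov: P[X ≥ 13] ≤ μ/a = (7/3)/13 = 7/39.
Numerically: ≈ 0.179.
(Since a = 13 > μ = 2.333, the bound 7/39 is < 1 and informative.)

P[X ≥ 13] ≤ 7/39 ≈ 0.179.


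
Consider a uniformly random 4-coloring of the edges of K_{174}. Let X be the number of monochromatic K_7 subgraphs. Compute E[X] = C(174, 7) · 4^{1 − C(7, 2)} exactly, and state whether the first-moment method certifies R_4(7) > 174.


E[X] = C(174, 7) · 4^{1 − 21} = 847879782984 · 4^{−20} = 847879782984/1099511627776.
As a reduced fraction: E[X] = 105984972873/137438953472 ≈ 0.7711422.
Is E[X] < 1? YES.
Since E[X] < 1, there exists a 4-coloring of K_{174} with no monochromatic K_7; hence R_4(7) > 174.

E[X] = 105984972873/137438953472 ≈ 0.7711422; E[X] < 1, so R_4(7) > 174.


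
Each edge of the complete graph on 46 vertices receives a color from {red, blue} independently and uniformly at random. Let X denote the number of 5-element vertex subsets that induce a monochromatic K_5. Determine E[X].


Let X = Σ_S X_S over the C(46, 5) = 1370754 subsets S of size 5, where X_S = 1 if the K_5 on S is monochromatic.
For a fixed S, the K_5 on S has C(5, 2) = 10 edges. P[all 10 edges red] = (1/2)^10, and likewise for blue, so P[monochromatic] = 2·(1/2)^10 = 2^{1 − 10} = 1/512.
By linearity: E[X] = C(46, 5) · 2^{1 − 10} = 1370754 · 1/512 = 685377/256.
Numerically: E[X] ≈ 2677.2539.

E[X] = C(46,5)·2^(1−C(5,2)) = 685377/256 ≈ 2677.2539.


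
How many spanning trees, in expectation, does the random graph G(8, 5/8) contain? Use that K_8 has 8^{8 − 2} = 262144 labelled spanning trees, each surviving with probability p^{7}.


K_8 has 8^{8 − 2} = 262144 labelled spanning trees.
For each such spanning tree H, let X_H = 1 if all 7 edges of H are present in G. Then P[X_H = 1] = p^{7} = (5/8)^{7} = 78125/2097152.
By linearity: E[X] = Σ_H E[X_H] = 262144 · p^{7} = 262144 · 78125/2097152 = 78125/8.
Numerically: E[X] ≈ 9765.62.

E[X] = 262144 · (5/8)^{7} = 78125/8 ≈ 9765.62.


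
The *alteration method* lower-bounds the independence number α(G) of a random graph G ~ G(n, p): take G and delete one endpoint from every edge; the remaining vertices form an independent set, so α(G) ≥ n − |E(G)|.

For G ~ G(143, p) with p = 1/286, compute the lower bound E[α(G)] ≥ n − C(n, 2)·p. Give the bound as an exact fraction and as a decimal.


E[|E(G)|] = C(143, 2)·p = 10153 · (1/286) = 71/2.
E[α(G)] ≥ n − E[|E(G)|] = 143 − 71/2 = 215/2.
Numerically: ≈ 107.50000.
(This is only a lower bound; the true E[α(G)] may be larger.)

E[α(G)] ≥ 215/2 ≈ 107.50000.


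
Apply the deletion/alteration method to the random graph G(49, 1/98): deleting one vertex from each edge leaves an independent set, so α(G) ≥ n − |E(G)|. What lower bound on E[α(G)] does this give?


E[|E(G)|] = C(49, 2)·p = 1176 · (1/98) = 12.
E[α(G)] ≥ n − E[|E(G)|] = 49 − 12 = 37.
Numerically: ≈ 37.000000.
(This is only a lower bound; the true E[α(G)] may be larger.)

E[α(G)] ≥ 37 ≈ 37.000000.


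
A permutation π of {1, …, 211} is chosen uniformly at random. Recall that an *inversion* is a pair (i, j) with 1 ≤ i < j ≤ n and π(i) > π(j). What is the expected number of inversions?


Write X = Σ X_I over the C(211, 2) = 22155 pairs i < j, with X_I the indicator of one inversion.
There are 22155 indicators.
For each fixed pair i < j, the values π(i) and π(j) are two distinct elements of {1, …, 211} in uniformly random order; by symmetry P[π(i) > π(j)] = 1/2.
By linearity: E[X] = 22155 · (1/2) = C(211, 2) · (1/2) = 22155/2 = 22155/2 ≈ 11077.500000.

E[X] = 22155/2 = 11077.500000.


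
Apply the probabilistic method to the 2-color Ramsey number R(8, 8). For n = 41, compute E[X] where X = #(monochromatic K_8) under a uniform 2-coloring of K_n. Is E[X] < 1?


E[X] = C(41, 8) · 2^{1 − 28} = 95548245 · 2^{−27} = 95548245/134217728.
As a reduced fraction: E[X] = 95548245/134217728 ≈ 0.711890.
Is E[X] < 1? YES.
Since E[X] < 1, there exists a 2-coloring of K_{41} with no monochromatic K_8; hence R(8, 8) > 41.

E[X] = 95548245/134217728 ≈ 0.711890; E[X] < 1, so R(8, 8) > 41.


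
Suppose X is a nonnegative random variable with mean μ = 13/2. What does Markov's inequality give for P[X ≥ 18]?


μ = E[X] = 13/2, a = 18.
Markov: P[X ≥ 18] ≤ μ/a = (13/2)/18 = 13/36.
Numerically: ≈ 0.36111.
(Since a = 18 > μ = 6.50000, the bound 13/36 is < 1 and informative.)

P[X ≥ 18] ≤ 13/36 ≈ 0.36111.


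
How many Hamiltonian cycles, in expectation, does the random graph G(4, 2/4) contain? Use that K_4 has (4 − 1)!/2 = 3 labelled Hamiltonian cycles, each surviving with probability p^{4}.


K_4 has (4 − 1)!/2 = 3 labelled Hamiltonian cycles.
For each such Hamiltonian cycle H, let X_H = 1 if all 4 edges of H are present in G. Then P[X_H = 1] = p^{4} = (1/2)^{4} = 1/16.
Summing the indicators: E[X] = Σ_H E[X_H] = 3 · p^{4} = 3 · 1/16 = 3/16.
Numerically: E[X] ≈ 0.1875.

E[X] = 3 · (1/2)^{4} = 3/16 ≈ 0.1875.


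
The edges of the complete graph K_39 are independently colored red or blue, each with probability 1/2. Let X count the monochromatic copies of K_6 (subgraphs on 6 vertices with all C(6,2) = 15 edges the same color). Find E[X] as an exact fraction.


Let X = Σ_S X_S over the C(39, 6) = 3262623 subsets S of size 6, where X_S = 1 if the K_6 on S is monochromatic.
For a fixed S, the K_6 on S has C(6, 2) = 15 edges. P[all 15 edges red] = (1/2)^15, and likewise for blue, so P[monochromatic] = 2·(1/2)^15 = 2^{1 − 15} = 1/16384.
By linearity of expectation: E[X] = C(39, 6) · 2^{1 − 15} = 3262623 · 1/16384 = 3262623/16384.
Numerically: E[X] ≈ 199.1347.

E[X] = C(39,6)·2^(1−C(6,2)) = 3262623/16384 ≈ 199.1347.


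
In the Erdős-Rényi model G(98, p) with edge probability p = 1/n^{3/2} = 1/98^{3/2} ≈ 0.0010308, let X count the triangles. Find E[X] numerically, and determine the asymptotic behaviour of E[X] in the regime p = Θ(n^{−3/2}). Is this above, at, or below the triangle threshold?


Number of potential triangles: C(98, 3) = 152096.
Each occurs with probability p³ ≈ (0.0010308)³ ≈ 1.0951728e-09.
By linearity: E[X] = C(98, 3)·p³ ≈ 152096 · 1.0951728e-09 ≈ 0.00017.
Since α = 3/2 > 1, p = c/n^{3/2} = o(1/n) is below the triangle threshold p ~ 1/n. Asymptotically E[X] ~ (c³/6)·n^{3(1−α)} = (1³/6)·n^{-1.5} → 0, so by Markov's inequality G has no triangles w.h.p.

E[X] ≈ 0.00017; in regime p = Θ(1/n^{3/2}) E[X] tends to 0 (below the triangle threshold p ~ 1/n).


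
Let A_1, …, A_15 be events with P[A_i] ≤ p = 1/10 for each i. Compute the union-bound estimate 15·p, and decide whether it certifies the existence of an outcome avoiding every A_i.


Union bound: P[∪_{i=1}^{15} A_i] ≤ Σ_i P[A_i] ≤ 15·p = 15·(1/10) = 3/2.
Numerically: 3/2 ≈ 1.50000.
Is 3/2 < 1? NO.
Since the bound 3/2 is ≥ 1, the union bound is uninformative here; it does NOT by itself certify existence.

15·p = 3/2 ≈ 1.50000; existence NOT certified by the union bound.


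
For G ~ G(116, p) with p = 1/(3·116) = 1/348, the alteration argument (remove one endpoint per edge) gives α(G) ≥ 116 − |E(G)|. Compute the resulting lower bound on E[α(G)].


E[|E(G)|] = C(116, 2)·p = 6670 · (1/348) = 115/6.
E[α(G)] ≥ n − E[|E(G)|] = 116 − 115/6 = 581/6.
Numerically: ≈ 96.83333.
(This is only a lower bound; the true E[α(G)] may be larger.)

E[α(G)] ≥ 581/6 ≈ 96.83333.


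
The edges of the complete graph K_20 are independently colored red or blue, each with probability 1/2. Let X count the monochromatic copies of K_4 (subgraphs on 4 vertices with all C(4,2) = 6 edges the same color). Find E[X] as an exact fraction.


Let X = Σ_S X_S over the C(20, 4) = 4845 subsets S of size 4, where X_S = 1 if the K_4 on S is monochromatic.
For a fixed S, the K_4 on S has C(4, 2) = 6 edges. P[all 6 edges red] = (1/2)^6, and likewise for blue, so P[monochromatic] = 2·(1/2)^6 = 2^{1 − 6} = 1/32.
By linearity: E[X] = C(20, 4) · 2^{1 − 6} = 4845 · 1/32 = 4845/32.
Numerically: E[X] ≈ 151.40625.

E[X] = C(20,4)·2^(1−C(4,2)) = 4845/32 ≈ 151.40625.


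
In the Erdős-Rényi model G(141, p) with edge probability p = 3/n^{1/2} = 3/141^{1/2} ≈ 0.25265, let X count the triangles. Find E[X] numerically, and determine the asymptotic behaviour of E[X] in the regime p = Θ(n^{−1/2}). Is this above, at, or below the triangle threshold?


Number of potential triangles: C(141, 3) = 457310.
Each occurs with probability p³ ≈ (0.25265)³ ≈ 1.6126313e-02.
By linearity: E[X] = C(141, 3)·p³ ≈ 457310 · 1.6126313e-02 ≈ 7374.72437.
Since α = 1/2 < 1, p = c/n^{1/2} ≫ 1/n is above the triangle threshold p ~ 1/n. Asymptotically E[X] ~ (c³/6)·n^{3(1−α)} = (3³/6)·n^{1.5} → ∞; triangles are abundant w.h.p.

E[X] ≈ 7374.72437; in regime p = Θ(1/n^{1/2}) E[X] diverges (above the triangle threshold p ~ 1/n).


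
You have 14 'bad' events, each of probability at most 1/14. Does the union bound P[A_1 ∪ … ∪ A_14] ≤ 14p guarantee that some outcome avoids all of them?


Union bound: P[∪_{i=1}^{14} A_i] ≤ Σ_i P[A_i] ≤ 14·p = 14·(1/14) = 1.
Numerically: 1 ≈ 1.00000.
Is 1 < 1? NO.
Since the bound 1 is ≥ 1, the union bound is uninformative here; it does NOT by itself certify existence.

14·p = 1 ≈ 1.00000; existence NOT certified by the union bound.


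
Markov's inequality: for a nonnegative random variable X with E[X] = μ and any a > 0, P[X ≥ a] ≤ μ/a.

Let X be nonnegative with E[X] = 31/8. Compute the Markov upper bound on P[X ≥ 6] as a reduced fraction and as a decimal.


μ = E[X] = 31/8, a = 6.
Markov: P[X ≥ 6] ≤ μ/a = (31/8)/6 = 31/48.
Numerically: ≈ 0.646.
(Since a = 6 > μ = 3.875, the bound 31/48 is < 1 and informative.)

P[X ≥ 6] ≤ 31/48 ≈ 0.646.


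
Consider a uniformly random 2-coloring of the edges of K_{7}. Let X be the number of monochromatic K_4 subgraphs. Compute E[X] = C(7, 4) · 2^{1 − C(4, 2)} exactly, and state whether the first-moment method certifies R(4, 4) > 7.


E[X] = C(7, 4) · 2^{1 − 6} = 35 · 2^{−5} = 35/32.
As a reduced fraction: E[X] = 35/32 ≈ 1.0937500.
Is E[X] < 1? NO.
Since E[X] ≥ 1, the first-moment bound is inconclusive at n = 7; it does NOT by itself certify R(4, 4) > 7.

E[X] = 35/32 ≈ 1.0937500; E[X] ≥ 1; first-moment method inconclusive here.


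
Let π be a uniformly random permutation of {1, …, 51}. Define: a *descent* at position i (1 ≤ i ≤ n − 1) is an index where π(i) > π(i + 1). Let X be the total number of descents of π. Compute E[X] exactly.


Write X = Σ X_I over i = 1, …, 50, with X_I the indicator of one descent.
There are 50 indicators.
For each fixed i, the pair (π(i), π(i+1)) is a uniformly random ordered pair of distinct values from {1, …, 51}; by symmetry P[π(i) > π(i+1)] = 1/2.
By linearity: E[X] = 50 · (1/2) = (51 − 1) · (1/2) = 25 ≈ 25.00000.

E[X] = 25 = 25.00000.


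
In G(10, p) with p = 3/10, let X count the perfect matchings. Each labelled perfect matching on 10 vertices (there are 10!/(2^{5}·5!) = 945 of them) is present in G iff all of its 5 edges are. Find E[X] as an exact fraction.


K_10 has 10!/(2^{5}·5!) = 945 labelled perfect matchings.
For each such perfect matching H, let X_H = 1 if all 5 edges of H are present in G. Then P[X_H = 1] = p^{5} = (3/10)^{5} = 243/100000.
By linearity: E[X] = Σ_H E[X_H] = 945 · p^{5} = 945 · 243/100000 = 45927/20000.
Numerically: E[X] ≈ 2.296.

E[X] = 945 · (3/10)^{5} = 45927/20000 ≈ 2.296.


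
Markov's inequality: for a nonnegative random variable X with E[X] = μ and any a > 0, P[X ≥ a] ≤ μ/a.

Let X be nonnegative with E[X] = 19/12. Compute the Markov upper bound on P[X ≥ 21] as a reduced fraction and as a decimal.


μ = E[X] = 19/12, a = 21.
Markov: P[X ≥ 21] ≤ μ/a = (19/12)/21 = 19/252.
Numerically: ≈ 0.075397.
(Since a = 21 > μ = 1.583333, the bound 19/252 is < 1 and informative.)

P[X ≥ 21] ≤ 19/252 ≈ 0.075397.


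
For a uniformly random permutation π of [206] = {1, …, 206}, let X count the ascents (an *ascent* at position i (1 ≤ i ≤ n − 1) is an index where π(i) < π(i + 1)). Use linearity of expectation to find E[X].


Write X = Σ X_I over i = 1, …, 205, with X_I the indicator of one ascent.
There are 205 indicators.
For each fixed i, the pair (π(i), π(i+1)) is a uniformly random ordered pair of distinct values from {1, …, 206}; by symmetry P[π(i) < π(i+1)] = 1/2.
By linearity: E[X] = 205 · (1/2) = (206 − 1) · (1/2) = 205/2 ≈ 102.50000.

E[X] = 205/2 = 102.50000.


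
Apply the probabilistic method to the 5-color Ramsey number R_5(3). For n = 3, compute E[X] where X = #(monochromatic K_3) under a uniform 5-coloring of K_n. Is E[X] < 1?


E[X] = C(3, 3) · 5^{1 − 3} = 1 · 5^{−2} = 1/25.
As a reduced fraction: E[X] = 1/25 ≈ 0.0400.
Is E[X] < 1? YES.
Since E[X] < 1, there exists a 5-coloring of K_{3} with no monochromatic K_3; hence R_5(3) > 3.

E[X] = 1/25 ≈ 0.0400; E[X] < 1, so R_5(3) > 3.


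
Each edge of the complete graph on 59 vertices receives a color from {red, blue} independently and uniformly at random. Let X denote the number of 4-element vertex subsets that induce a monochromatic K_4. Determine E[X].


Let X = Σ_S X_S over the C(59, 4) = 455126 subsets S of size 4, where X_S = 1 if the K_4 on S is monochromatic.
For a fixed S, the K_4 on S has C(4, 2) = 6 edges. P[all 6 edges red] = (1/2)^6, and likewise for blue, so P[monochromatic] = 2·(1/2)^6 = 2^{1 − 6} = 1/32.
Summing: E[X] = C(59, 4) · 2^{1 − 6} = 455126 · 1/32 = 227563/16.
Numerically: E[X] ≈ 14222.6875.

E[X] = C(59,4)·2^(1−C(4,2)) = 227563/16 ≈ 14222.6875.


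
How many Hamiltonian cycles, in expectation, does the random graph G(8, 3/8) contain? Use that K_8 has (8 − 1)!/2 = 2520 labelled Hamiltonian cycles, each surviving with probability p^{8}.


K_8 has (8 − 1)!/2 = 2520 labelled Hamiltonian cycles.
For each such Hamiltonian cycle H, let X_H = 1 if all 8 edges of H are present in G. Then P[X_H = 1] = p^{8} = (3/8)^{8} = 6561/16777216.
Summing the indicators: E[X] = Σ_H E[X_H] = 2520 · p^{8} = 2520 · 6561/16777216 = 2066715/2097152.
Numerically: E[X] ≈ 0.985.

E[X] = 2520 · (3/8)^{8} = 2066715/2097152 ≈ 0.985.


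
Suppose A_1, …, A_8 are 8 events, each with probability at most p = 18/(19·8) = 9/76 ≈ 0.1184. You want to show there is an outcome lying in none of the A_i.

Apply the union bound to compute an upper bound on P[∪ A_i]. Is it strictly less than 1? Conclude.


Union bound: P[∪_{i=1}^{8} A_i] ≤ Σ_i P[A_i] ≤ 8·p = 8·(9/76) = 18/19.
Numerically: 18/19 ≈ 0.9474.
Is 18/19 < 1? YES.
Since P[∪ A_i] ≤ 18/19 < 1, the complement has P[∩ A_i^c] ≥ 1 − 18/19 = 1/19 > 0, so some outcome avoids every A_i.

8·p = 18/19 ≈ 0.9474; existence CERTIFIED by the union bound.


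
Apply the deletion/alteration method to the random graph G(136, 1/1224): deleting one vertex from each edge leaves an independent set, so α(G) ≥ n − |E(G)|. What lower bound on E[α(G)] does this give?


E[|E(G)|] = C(136, 2)·p = 9180 · (1/1224) = 15/2.
E[α(G)] ≥ n − E[|E(G)|] = 136 − 15/2 = 257/2.
Numerically: ≈ 128.5000.
(This is only a lower bound; the true E[α(G)] may be larger.)

E[α(G)] ≥ 257/2 ≈ 128.5000.


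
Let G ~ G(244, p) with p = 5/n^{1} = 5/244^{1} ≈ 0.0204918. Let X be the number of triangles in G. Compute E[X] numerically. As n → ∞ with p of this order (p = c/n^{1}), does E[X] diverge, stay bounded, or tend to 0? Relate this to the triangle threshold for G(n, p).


Number of potential triangles: C(244, 3) = 2391444.
Each occurs with probability p³ ≈ (0.0204918)³ ≈ 8.60479512e-06.
By linearity: E[X] = C(244, 3)·p³ ≈ 2391444 · 8.60479512e-06 ≈ 20.577886.
Here α = 1, so p = 5/n is exactly at the triangle threshold p ~ 1/n. Asymptotically E[X] → c³/6 = 5³/6 = 125/6 ≈ 20.833333, a bounded constant. In this regime the triangle count is asymptotically Poisson(c³/6).

E[X] ≈ 20.577886; in regime p = Θ(1/n^{1}) E[X] stays bounded (at the triangle threshold p ~ 1/n).


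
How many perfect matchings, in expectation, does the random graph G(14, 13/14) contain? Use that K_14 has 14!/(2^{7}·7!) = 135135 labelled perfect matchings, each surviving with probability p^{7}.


K_14 has 14!/(2^{7}·7!) = 135135 labelled perfect matchings.
For each such perfect matching H, let X_H = 1 if all 7 edges of H are present in G. Then P[X_H = 1] = p^{7} = (13/14)^{7} = 62748517/105413504.
By linearity: E[X] = Σ_H E[X_H] = 135135 · p^{7} = 135135 · 62748517/105413504 = 1211360120685/15059072.
Numerically: E[X] ≈ 80440.6.

E[X] = 135135 · (13/14)^{7} = 1211360120685/15059072 ≈ 80440.6.


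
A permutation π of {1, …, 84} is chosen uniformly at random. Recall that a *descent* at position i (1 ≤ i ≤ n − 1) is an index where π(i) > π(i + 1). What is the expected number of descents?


Write X = Σ X_I over i = 1, …, 83, with X_I the indicator of one descent.
There are 83 indicators.
For each fixed i, the pair (π(i), π(i+1)) is a uniformly random ordered pair of distinct values from {1, …, 84}; by symmetry P[π(i) > π(i+1)] = 1/2.
By linearity: E[X] = 83 · (1/2) = (84 − 1) · (1/2) = 83/2 ≈ 41.50000.

E[X] = 83/2 = 41.50000.


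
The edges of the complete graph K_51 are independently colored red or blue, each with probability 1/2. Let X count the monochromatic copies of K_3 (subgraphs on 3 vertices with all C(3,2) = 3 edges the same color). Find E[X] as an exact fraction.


Let X = Σ_S X_S over the C(51, 3) = 20825 subsets S of size 3, where X_S = 1 if the K_3 on S is monochromatic.
For a fixed S, the K_3 on S has C(3, 2) = 3 edges. P[all 3 edges red] = (1/2)^3, and likewise for blue, so P[monochromatic] = 2·(1/2)^3 = 2^{1 − 3} = 1/4.
Summing: E[X] = C(51, 3) · 2^{1 − 3} = 20825 · 1/4 = 20825/4.
Numerically: E[X] ≈ 5206.25000.

E[X] = C(51,3)·2^(1−C(3,2)) = 20825/4 ≈ 5206.25000.


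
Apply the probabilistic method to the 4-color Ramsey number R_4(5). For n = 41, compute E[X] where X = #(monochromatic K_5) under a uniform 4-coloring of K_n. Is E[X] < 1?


E[X] = C(41, 5) · 4^{1 − 10} = 749398 · 4^{−9} = 749398/262144.
As a reduced fraction: E[X] = 374699/131072 ≈ 2.8587.
Is E[X] < 1? NO.
Since E[X] ≥ 1, the first-moment bound is inconclusive at n = 41; it does NOT by itself certify R_4(5) > 41.

E[X] = 374699/131072 ≈ 2.8587; E[X] ≥ 1; first-moment method inconclusive here.


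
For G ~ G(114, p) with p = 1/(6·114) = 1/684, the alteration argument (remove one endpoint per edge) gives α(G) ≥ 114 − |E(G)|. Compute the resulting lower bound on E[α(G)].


E[|E(G)|] = C(114, 2)·p = 6441 · (1/684) = 113/12.
E[α(G)] ≥ n − E[|E(G)|] = 114 − 113/12 = 1255/12.
Numerically: ≈ 104.5833.
(This is only a lower bound; the true E[α(G)] may be larger.)

E[α(G)] ≥ 1255/12 ≈ 104.5833.


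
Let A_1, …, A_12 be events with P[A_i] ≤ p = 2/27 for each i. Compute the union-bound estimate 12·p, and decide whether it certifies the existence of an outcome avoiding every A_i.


Union bound: P[∪_{i=1}^{12} A_i] ≤ Σ_i P[A_i] ≤ 12·p = 12·(2/27) = 8/9.
Numerically: 8/9 ≈ 0.8889.
Is 8/9 < 1? YES.
Since P[∪ A_i] ≤ 8/9 < 1, the complement has P[∩ A_i^c] ≥ 1 − 8/9 = 1/9 > 0, so some outcome avoids every A_i.

12·p = 8/9 ≈ 0.8889; existence CERTIFIED by the union bound.


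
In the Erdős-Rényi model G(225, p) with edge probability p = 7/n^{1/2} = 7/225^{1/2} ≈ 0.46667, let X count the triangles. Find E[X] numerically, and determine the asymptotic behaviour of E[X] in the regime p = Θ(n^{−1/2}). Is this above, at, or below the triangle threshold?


Number of potential triangles: C(225, 3) = 1873200.
Each occurs with probability p³ ≈ (0.46667)³ ≈ 1.0162963e-01.
By linearity: E[X] = C(225, 3)·p³ ≈ 1873200 · 1.0162963e-01 ≈ 190372.62222.
Since α = 1/2 < 1, p = c/n^{1/2} ≫ 1/n is above the triangle threshold p ~ 1/n. Asymptotically E[X] ~ (c³/6)·n^{3(1−α)} = (7³/6)·n^{1.5} → ∞; triangles are abundant w.h.p.

E[X] ≈ 190372.62222; in regime p = Θ(1/n^{1/2}) E[X] diverges (above the triangle threshold p ~ 1/n).


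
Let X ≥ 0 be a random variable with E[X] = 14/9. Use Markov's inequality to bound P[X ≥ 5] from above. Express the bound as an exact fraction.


μ = E[X] = 14/9, a = 5.
Markov: P[X ≥ 5] ≤ μ/a = (14/9)/5 = 14/45.
Numerically: ≈ 0.311111.
(Since a = 5 > μ = 1.555556, the bound 14/45 is < 1 and informative.)

P[X ≥ 5] ≤ 14/45 ≈ 0.311111.


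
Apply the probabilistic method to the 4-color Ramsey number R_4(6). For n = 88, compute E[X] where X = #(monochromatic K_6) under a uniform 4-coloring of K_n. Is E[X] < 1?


E[X] = C(88, 6) · 4^{1 − 15} = 541931236 · 4^{−14} = 541931236/268435456.
As a reduced fraction: E[X] = 135482809/67108864 ≈ 2.01885.
Is E[X] < 1? NO.
Since E[X] ≥ 1, the first-moment bound is inconclusive at n = 88; it does NOT by itself certify R_4(6) > 88.

E[X] = 135482809/67108864 ≈ 2.01885; E[X] ≥ 1; first-moment method inconclusive here.


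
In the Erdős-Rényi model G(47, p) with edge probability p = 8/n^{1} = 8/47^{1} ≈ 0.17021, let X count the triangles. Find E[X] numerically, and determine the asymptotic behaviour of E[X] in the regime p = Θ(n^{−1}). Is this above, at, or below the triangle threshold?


Number of potential triangles: C(47, 3) = 16215.
Each occurs with probability p³ ≈ (0.17021)³ ≈ 4.9314699e-03.
By linearity: E[X] = C(47, 3)·p³ ≈ 16215 · 4.9314699e-03 ≈ 79.96378.
Here α = 1, so p = 8/n is exactly at the triangle threshold p ~ 1/n. Asymptotically E[X] → c³/6 = 8³/6 = 256/3 ≈ 85.33333, a bounded constant. In this regime the triangle count is asymptotically Poisson(c³/6).

E[X] ≈ 79.96378; in regime p = Θ(1/n^{1}) E[X] stays bounded (at the triangle threshold p ~ 1/n).


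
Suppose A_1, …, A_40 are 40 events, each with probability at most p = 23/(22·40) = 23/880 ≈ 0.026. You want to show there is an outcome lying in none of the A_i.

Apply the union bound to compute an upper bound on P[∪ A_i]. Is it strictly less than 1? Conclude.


Union bound: P[∪_{i=1}^{40} A_i] ≤ Σ_i P[A_i] ≤ 40·p = 40·(23/880) = 23/22.
Numerically: 23/22 ≈ 1.045.
Is 23/22 < 1? NO.
Since the bound 23/22 is ≥ 1, the union bound is uninformative here; it does NOT by itself certify existence.

40·p = 23/22 ≈ 1.045; existence NOT certified by the union bound.


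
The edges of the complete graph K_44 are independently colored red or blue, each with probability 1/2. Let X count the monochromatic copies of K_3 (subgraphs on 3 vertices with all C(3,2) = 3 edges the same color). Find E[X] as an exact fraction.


Let X = Σ_S X_S over the C(44, 3) = 13244 subsets S of size 3, where X_S = 1 if the K_3 on S is monochromatic.
For a fixed S, the K_3 on S has C(3, 2) = 3 edges. P[all 3 edges red] = (1/2)^3, and likewise for blue, so P[monochromatic] = 2·(1/2)^3 = 2^{1 − 3} = 1/4.
By linearity of expectation: E[X] = C(44, 3) · 2^{1 − 3} = 13244 · 1/4 = 3311.
Numerically: E[X] ≈ 3311.000.

E[X] = C(44,3)·2^(1−C(3,2)) = 3311 ≈ 3311.000.


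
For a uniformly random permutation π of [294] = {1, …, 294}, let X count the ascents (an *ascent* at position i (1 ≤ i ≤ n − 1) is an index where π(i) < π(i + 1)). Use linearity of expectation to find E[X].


Write X = Σ X_I over i = 1, …, 293, with X_I the indicator of one ascent.
There are 293 indicators.
For each fixed i, the pair (π(i), π(i+1)) is a uniformly random ordered pair of distinct values from {1, …, 294}; by symmetry P[π(i) < π(i+1)] = 1/2.
By linearity: E[X] = 293 · (1/2) = (294 − 1) · (1/2) = 293/2 ≈ 146.500.

E[X] = 293/2 = 146.500.


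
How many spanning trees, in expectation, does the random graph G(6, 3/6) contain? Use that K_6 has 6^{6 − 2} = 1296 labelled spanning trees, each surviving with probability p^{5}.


K_6 has 6^{6 − 2} = 1296 labelled spanning trees.
For each such spanning tree H, let X_H = 1 if all 5 edges of H are present in G. Then P[X_H = 1] = p^{5} = (1/2)^{5} = 1/32.
Summing the indicators: E[X] = Σ_H E[X_H] = 1296 · p^{5} = 1296 · 1/32 = 81/2.
Numerically: E[X] ≈ 40.5.

E[X] = 1296 · (1/2)^{5} = 81/2 ≈ 40.5.


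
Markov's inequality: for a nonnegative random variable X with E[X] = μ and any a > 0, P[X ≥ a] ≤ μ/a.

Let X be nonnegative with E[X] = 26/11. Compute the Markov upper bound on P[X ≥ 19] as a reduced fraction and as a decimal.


μ = E[X] = 26/11, a = 19.
Markov: P[X ≥ 19] ≤ μ/a = (26/11)/19 = 26/209.
Numerically: ≈ 0.12440.
(Since a = 19 > μ = 2.36364, the bound 26/209 is < 1 and informative.)

P[X ≥ 19] ≤ 26/209 ≈ 0.12440.


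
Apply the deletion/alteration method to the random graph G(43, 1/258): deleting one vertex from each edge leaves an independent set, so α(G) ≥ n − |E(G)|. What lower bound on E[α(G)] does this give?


E[|E(G)|] = C(43, 2)·p = 903 · (1/258) = 7/2.
E[α(G)] ≥ n − E[|E(G)|] = 43 − 7/2 = 79/2.
Numerically: ≈ 39.500000.
(This is only a lower bound; the true E[α(G)] may be larger.)

E[α(G)] ≥ 79/2 ≈ 39.500000.


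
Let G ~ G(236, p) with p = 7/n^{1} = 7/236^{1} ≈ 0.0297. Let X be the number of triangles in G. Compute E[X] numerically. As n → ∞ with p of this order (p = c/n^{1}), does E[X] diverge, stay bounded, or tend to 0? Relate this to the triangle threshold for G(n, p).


Number of potential triangles: C(236, 3) = 2162940.
Each occurs with probability p³ ≈ (0.0297)³ ≈ 2.60950e-05.
By linearity: E[X] = C(236, 3)·p³ ≈ 2162940 · 2.60950e-05 ≈ 56.442.
Here α = 1, so p = 7/n is exactly at the triangle threshold p ~ 1/n. Asymptotically E[X] → c³/6 = 7³/6 = 343/6 ≈ 57.167, a bounded constant. In this regime the triangle count is asymptotically Poisson(c³/6).

E[X] ≈ 56.442; in regime p = Θ(1/n^{1}) E[X] stays bounded (at the triangle threshold p ~ 1/n).


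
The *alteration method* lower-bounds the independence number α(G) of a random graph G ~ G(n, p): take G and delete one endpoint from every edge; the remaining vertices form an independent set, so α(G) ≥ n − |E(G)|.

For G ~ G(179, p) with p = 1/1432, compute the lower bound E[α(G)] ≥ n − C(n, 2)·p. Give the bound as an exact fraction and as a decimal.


E[|E(G)|] = C(179, 2)·p = 15931 · (1/1432) = 89/8.
E[α(G)] ≥ n − E[|E(G)|] = 179 − 89/8 = 1343/8.
Numerically: ≈ 167.875.
(This is only a lower bound; the true E[α(G)] may be larger.)

E[α(G)] ≥ 1343/8 ≈ 167.875.


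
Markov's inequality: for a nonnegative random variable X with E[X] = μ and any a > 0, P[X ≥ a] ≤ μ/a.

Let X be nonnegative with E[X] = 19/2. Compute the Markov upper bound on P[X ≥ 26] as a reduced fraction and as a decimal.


μ = E[X] = 19/2, a = 26.
Markov: P[X ≥ 26] ≤ μ/a = (19/2)/26 = 19/52.
Numerically: ≈ 0.3654.
(Since a = 26 > μ = 9.5000, the bound 19/52 is < 1 and informative.)

P[X ≥ 26] ≤ 19/52 ≈ 0.3654.


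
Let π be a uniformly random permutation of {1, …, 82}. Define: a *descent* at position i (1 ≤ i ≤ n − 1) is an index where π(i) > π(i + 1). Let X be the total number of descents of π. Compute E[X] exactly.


Write X = Σ X_I over i = 1, …, 81, with X_I the indicator of one descent.
There are 81 indicators.
For each fixed i, the pair (π(i), π(i+1)) is a uniformly random ordered pair of distinct values from {1, …, 82}; by symmetry P[π(i) > π(i+1)] = 1/2.
By linearity: E[X] = 81 · (1/2) = (82 − 1) · (1/2) = 81/2 ≈ 40.50000.

E[X] = 81/2 = 40.50000.


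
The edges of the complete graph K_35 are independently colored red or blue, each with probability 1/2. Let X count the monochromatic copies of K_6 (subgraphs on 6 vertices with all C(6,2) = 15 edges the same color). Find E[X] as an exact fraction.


Let X = Σ_S X_S over the C(35, 6) = 1623160 subsets S of size 6, where X_S = 1 if the K_6 on S is monochromatic.
For a fixed S, the K_6 on S has C(6, 2) = 15 edges. P[all 15 edges red] = (1/2)^15, and likewise for blue, so P[monochromatic] = 2·(1/2)^15 = 2^{1 − 15} = 1/16384.
By linearity: E[X] = C(35, 6) · 2^{1 − 15} = 1623160 · 1/16384 = 202895/2048.
Numerically: E[X] ≈ 99.06982.

E[X] = C(35,6)·2^(1−C(6,2)) = 202895/2048 ≈ 99.06982.


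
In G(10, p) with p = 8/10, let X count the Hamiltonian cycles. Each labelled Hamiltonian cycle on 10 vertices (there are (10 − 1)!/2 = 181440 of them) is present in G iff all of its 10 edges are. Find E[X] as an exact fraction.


K_10 has (10 − 1)!/2 = 181440 labelled Hamiltonian cycles.
For each such Hamiltonian cycle H, let X_H = 1 if all 10 edges of H are present in G. Then P[X_H = 1] = p^{10} = (4/5)^{10} = 1048576/9765625.
By linearity: E[X] = Σ_H E[X_H] = 181440 · p^{10} = 181440 · 1048576/9765625 = 38050725888/1953125.
Numerically: E[X] ≈ 1.948e+04.

E[X] = 181440 · (4/5)^{10} = 38050725888/1953125 ≈ 1.948e+04.


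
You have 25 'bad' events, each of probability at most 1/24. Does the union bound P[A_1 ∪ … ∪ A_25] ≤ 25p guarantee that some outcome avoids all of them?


Union bound: P[∪_{i=1}^{25} A_i] ≤ Σ_i P[A_i] ≤ 25·p = 25·(1/24) = 25/24.
Numerically: 25/24 ≈ 1.0416667.
Is 25/24 < 1? NO.
Since the bound 25/24 is ≥ 1, the union bound is uninformative here; it does NOT by itself certify existence.

25·p = 25/24 ≈ 1.0416667; existence NOT certified by the union bound.


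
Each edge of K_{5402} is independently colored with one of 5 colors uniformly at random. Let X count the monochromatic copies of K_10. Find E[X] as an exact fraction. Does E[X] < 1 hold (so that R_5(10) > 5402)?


E[X] = C(5402, 10) · 5^{1 − 45} = 5783128765113072203495407534935 · 5^{−44} = 5783128765113072203495407534935/5684341886080801486968994140625.
As a reduced fraction: E[X] = 1156625753022614440699081506987/1136868377216160297393798828125 ≈ 1.0174.
Is E[X] < 1? NO.
Since E[X] ≥ 1, the first-moment bound is inconclusive at n = 5402; it does NOT by itself certify R_5(10) > 5402.

E[X] = 1156625753022614440699081506987/1136868377216160297393798828125 ≈ 1.0174; E[X] ≥ 1; first-moment method inconclusive here.


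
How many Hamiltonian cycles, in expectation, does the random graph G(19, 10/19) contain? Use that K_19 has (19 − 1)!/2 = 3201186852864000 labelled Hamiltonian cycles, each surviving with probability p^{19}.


K_19 has (19 − 1)!/2 = 3201186852864000 labelled Hamiltonian cycles.
For each such Hamiltonian cycle H, let X_H = 1 if all 19 edges of H are present in G. Then P[X_H = 1] = p^{19} = (10/19)^{19} = 10000000000000000000/1978419655660313589123979.
By linearity of expectation: E[X] = Σ_H E[X_H] = 3201186852864000 · p^{19} = 3201186852864000 · 10000000000000000000/1978419655660313589123979 = 32011868528640000000000000000000000/1978419655660313589123979.
Numerically: E[X] ≈ 1.618e+10.

E[X] = 3201186852864000 · (10/19)^{19} = 32011868528640000000000000000000000/1978419655660313589123979 ≈ 1.618e+10.


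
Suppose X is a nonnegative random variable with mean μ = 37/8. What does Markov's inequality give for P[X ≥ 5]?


μ = E[X] = 37/8, a = 5.
Markov: P[X ≥ 5] ≤ μ/a = (37/8)/5 = 37/40.
Numerically: ≈ 0.925.
(Since a = 5 > μ = 4.625, the bound 37/40 is < 1 and informative.)

P[X ≥ 5] ≤ 37/40 ≈ 0.925.


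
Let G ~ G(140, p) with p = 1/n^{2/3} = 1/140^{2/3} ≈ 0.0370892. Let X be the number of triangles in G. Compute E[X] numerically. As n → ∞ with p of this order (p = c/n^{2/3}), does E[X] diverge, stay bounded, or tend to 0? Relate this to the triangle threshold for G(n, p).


Number of potential triangles: C(140, 3) = 447580.
Each occurs with probability p³ ≈ (0.0370892)³ ≈ 5.10204082e-05.
By linearity: E[X] = C(140, 3)·p³ ≈ 447580 · 5.10204082e-05 ≈ 22.835714.
Since α = 2/3 < 1, p = c/n^{2/3} ≫ 1/n is above the triangle threshold p ~ 1/n. Asymptotically E[X] ~ (c³/6)·n^{3(1−α)} = (1³/6)·n^{1} → ∞; triangles are abundant w.h.p.

E[X] ≈ 22.835714; in regime p = Θ(1/n^{2/3}) E[X] diverges (above the triangle threshold p ~ 1/n).


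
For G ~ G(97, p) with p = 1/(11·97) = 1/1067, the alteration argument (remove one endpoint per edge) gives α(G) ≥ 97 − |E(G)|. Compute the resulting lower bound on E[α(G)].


E[|E(G)|] = C(97, 2)·p = 4656 · (1/1067) = 48/11.
E[α(G)] ≥ n − E[|E(G)|] = 97 − 48/11 = 1019/11.
Numerically: ≈ 92.63636.
(This is only a lower bound; the true E[α(G)] may be larger.)

E[α(G)] ≥ 1019/11 ≈ 92.63636.


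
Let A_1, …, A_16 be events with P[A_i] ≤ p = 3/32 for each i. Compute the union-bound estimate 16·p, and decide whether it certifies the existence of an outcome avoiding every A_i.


Union bound: P[∪_{i=1}^{16} A_i] ≤ Σ_i P[A_i] ≤ 16·p = 16·(3/32) = 3/2.
Numerically: 3/2 ≈ 1.500000.
Is 3/2 < 1? NO.
Since the bound 3/2 is ≥ 1, the union bound is uninformative here; it does NOT by itself certify existence.

16·p = 3/2 ≈ 1.500000; existence NOT certified by the union bound.


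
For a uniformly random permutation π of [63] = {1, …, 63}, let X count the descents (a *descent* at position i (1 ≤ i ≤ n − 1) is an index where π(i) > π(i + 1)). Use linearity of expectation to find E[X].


Write X = Σ X_I over i = 1, …, 62, with X_I the indicator of one descent.
There are 62 indicators.
For each fixed i, the pair (π(i), π(i+1)) is a uniformly random ordered pair of distinct values from {1, …, 63}; by symmetry P[π(i) > π(i+1)] = 1/2.
By linearity: E[X] = 62 · (1/2) = (63 − 1) · (1/2) = 31 ≈ 31.00000.

E[X] = 31 = 31.00000.


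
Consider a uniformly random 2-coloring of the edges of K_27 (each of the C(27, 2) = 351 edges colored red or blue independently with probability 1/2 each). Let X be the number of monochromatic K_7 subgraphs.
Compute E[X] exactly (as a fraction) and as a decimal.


Let X = Σ_S X_S over the C(27, 7) = 888030 subsets S of size 7, where X_S = 1 if the K_7 on S is monochromatic.
For a fixed S, the K_7 on S has C(7, 2) = 21 edges. P[all 21 edges red] = (1/2)^21, and likewise for blue, so P[monochromatic] = 2·(1/2)^21 = 2^{1 − 21} = 1/1048576.
By linearity: E[X] = C(27, 7) · 2^{1 − 21} = 888030 · 1/1048576 = 444015/524288.
Numerically: E[X] ≈ 0.8469.

E[X] = C(27,7)·2^(1−C(7,2)) = 444015/524288 ≈ 0.8469.


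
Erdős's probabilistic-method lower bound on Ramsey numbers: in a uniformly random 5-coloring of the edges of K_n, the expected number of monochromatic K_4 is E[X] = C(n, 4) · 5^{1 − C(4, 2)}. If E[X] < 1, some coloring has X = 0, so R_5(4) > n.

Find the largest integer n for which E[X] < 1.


We need C(n, 4) · 5^{1 − 6} < 1, i.e. C(n, 4) < 5^{6 − 1} = 3125.
Check values of n near the boundary:
  n = 15: C(15, 4) = 1365; 1365 < 3125? YES
  n = 16: C(16, 4) = 1820; 1820 < 3125? YES
  n = 17: C(17, 4) = 2380; 2380 < 3125? YES
  n = 18: C(18, 4) = 3060; 3060 < 3125? YES
  n = 19: C(19, 4) = 3876; 3876 < 3125? NO
  n = 20: C(20, 4) = 4845; 4845 < 3125? NO
  n = 21: C(21, 4) = 5985; 5985 < 3125? NO
The largest n with C(n, 4) < 3125 is n = 18 (where E[X] = 612/625 ≈ 0.979200). Hence R_5(4) > 18, i.e. R_5(4) ≥ 19.

Largest n = 18; hence R_5(4) > 18.


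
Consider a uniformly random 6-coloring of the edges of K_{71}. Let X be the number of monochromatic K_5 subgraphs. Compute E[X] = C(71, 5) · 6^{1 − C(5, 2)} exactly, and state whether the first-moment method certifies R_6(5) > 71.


E[X] = C(71, 5) · 6^{1 − 10} = 13019909 · 6^{−9} = 13019909/10077696.
As a reduced fraction: E[X] = 13019909/10077696 ≈ 1.2919529.
Is E[X] < 1? NO.
Since E[X] ≥ 1, the first-moment bound is inconclusive at n = 71; it does NOT by itself certify R_6(5) > 71.

E[X] = 13019909/10077696 ≈ 1.2919529; E[X] ≥ 1; first-moment method inconclusive here.


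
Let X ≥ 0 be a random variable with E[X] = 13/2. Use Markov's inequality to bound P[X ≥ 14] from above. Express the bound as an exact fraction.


μ = E[X] = 13/2, a = 14.
Markov: P[X ≥ 14] ≤ μ/a = (13/2)/14 = 13/28.
Numerically: ≈ 0.46429.
(Since a = 14 > μ = 6.50000, the bound 13/28 is < 1 and informative.)

P[X ≥ 14] ≤ 13/28 ≈ 0.46429.


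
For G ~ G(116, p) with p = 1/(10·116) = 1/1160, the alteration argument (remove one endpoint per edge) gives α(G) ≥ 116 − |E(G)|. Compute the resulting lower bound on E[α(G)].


E[|E(G)|] = C(116, 2)·p = 6670 · (1/1160) = 23/4.
E[α(G)] ≥ n − E[|E(G)|] = 116 − 23/4 = 441/4.
Numerically: ≈ 110.250000.
(This is only a lower bound; the true E[α(G)] may be larger.)

E[α(G)] ≥ 441/4 ≈ 110.250000.


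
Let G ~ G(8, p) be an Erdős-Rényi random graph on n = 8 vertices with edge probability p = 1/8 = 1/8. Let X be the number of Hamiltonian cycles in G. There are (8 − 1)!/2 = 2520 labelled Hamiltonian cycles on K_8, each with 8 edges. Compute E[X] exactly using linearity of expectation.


K_8 has (8 − 1)!/2 = 2520 labelled Hamiltonian cycles.
For each such Hamiltonian cycle H, let X_H = 1 if all 8 edges of H are present in G. Then P[X_H = 1] = p^{8} = (1/8)^{8} = 1/16777216.
By linearity: E[X] = Σ_H E[X_H] = 2520 · p^{8} = 2520 · 1/16777216 = 315/2097152.
Numerically: E[X] ≈ 0.0001502.

E[X] = 2520 · (1/8)^{8} = 315/2097152 ≈ 0.0001502.
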